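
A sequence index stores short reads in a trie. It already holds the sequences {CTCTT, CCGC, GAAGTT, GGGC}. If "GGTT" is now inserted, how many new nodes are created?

Walking "GGTT" from the root, the first 2 characters ("GG") follow existing edges; "T" is the first miss.
So 4 − 2 = 2 new nodes.

2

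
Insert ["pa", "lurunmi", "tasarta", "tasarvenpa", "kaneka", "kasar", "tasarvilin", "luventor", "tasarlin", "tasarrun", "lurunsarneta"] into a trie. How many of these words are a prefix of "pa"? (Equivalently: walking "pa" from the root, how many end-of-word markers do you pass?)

1

Check each prefix of "pa" against the stored set — each match is an end-marker on the path.
Prefixes of the query that are stored words: "pa"
Count: 1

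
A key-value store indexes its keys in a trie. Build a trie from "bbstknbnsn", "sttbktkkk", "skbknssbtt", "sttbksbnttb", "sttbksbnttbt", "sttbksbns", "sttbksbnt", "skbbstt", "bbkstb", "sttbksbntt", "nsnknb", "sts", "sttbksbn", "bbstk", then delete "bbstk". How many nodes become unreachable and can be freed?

0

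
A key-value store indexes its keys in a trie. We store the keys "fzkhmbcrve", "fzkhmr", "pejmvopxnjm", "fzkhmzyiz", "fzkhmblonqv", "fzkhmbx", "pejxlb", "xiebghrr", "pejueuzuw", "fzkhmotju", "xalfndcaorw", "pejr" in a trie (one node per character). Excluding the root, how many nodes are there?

Insert word by word; a character creates a node only if that edge doesn't already exist:
  "fzkhmbcrve" → 10 new (f, z, k, h, m, b, c, r, v, e)
  "fzkhmr" → prefix "fzkhm" already present; 1 new (r)
  "pejmvopxnjm" → 11 new (p, e, j, m, v, o, p, x, n, j, m)
  "fzkhmzyiz" → prefix "fzkhm" already present; 4 new (z, y, i, z)
  "fzkhmblonqv" → prefix "fzkhmb" already present; 5 new (l, o, n, q, v)
  "fzkhmbx" → prefix "fzkhmb" already present; 1 new (x)
  "pejxlb" → prefix "pej" already present; 3 new (x, l, b)
  "xiebghrr" → 8 new (x, i, e, b, g, h, r, r)
  "pejueuzuw" → prefix "pej" already present; 6 new (u, e, u, z, u, w)
  "fzkhmotju" → prefix "fzkhm" already present; 4 new (o, t, j, u)
  "xalfndcaorw" → prefix "x" already present; 10 new (a, l, f, n, d, c, a, o, r, w)
  "pejr" → prefix "pej" already present; 1 new (r)
Total nodes = 10 + 1 + 11 + 4 + 5 + 1 + 3 + 8 + 6 + 4 + 10 + 1 = 64

64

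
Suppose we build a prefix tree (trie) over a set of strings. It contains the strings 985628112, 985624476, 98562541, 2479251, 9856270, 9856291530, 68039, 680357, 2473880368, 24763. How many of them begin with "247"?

3

Walk to "247"; the words in its subtree are exactly those with that prefix.
Matches: "2473880368", "24763", "2479251"
Count: 3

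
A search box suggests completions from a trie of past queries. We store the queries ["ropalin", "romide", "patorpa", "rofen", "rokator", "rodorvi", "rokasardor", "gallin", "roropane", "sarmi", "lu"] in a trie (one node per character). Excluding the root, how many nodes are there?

56

Count nodes per top-level branch (shared prefixes stored once):
  'g'-branch (gallin): 6 nodes
  'l'-branch (lu): 2 nodes
  'p'-branch (patorpa): 7 nodes
  'r'-branch (rodorvi, rofen, rokasardor, rokator, romide, ropalin, roropane): 36 nodes
  's'-branch (sarmi): 5 nodes
Sum: 56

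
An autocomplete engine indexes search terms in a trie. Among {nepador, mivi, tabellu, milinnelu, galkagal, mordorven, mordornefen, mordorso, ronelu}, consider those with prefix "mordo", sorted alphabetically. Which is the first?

DFS of the "mordo" subtree visits, in order: "mordornefen", "mordorso", "mordorven"
Position 1: mordornefen

mordornefen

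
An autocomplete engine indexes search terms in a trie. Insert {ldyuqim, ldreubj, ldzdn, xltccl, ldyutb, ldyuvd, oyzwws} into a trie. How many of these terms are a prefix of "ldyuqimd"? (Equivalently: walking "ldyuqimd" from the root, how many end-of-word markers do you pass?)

Traverse "ldyuqimd" character by character; count nodes along the way that are marked as word ends.
Prefixes of the query that are stored words: "ldyuqim"
Count: 1

1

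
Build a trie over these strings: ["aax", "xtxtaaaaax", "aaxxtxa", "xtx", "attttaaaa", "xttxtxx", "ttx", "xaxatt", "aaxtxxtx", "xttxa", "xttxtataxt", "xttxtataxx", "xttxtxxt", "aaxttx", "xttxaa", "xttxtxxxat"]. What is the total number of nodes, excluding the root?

57

Insert word by word; a character creates a node only if that edge doesn't already exist:
  "aax" → 3 new (a, a, x)
  "xtxtaaaaax" → 10 new (x, t, x, t, a, a, a, a, a, x)
  "aaxxtxa" → prefix "aax" already present; 4 new (x, t, x, a)
  "xtx" → prefix "xtx" already present; 0 new (none)
  "attttaaaa" → prefix "a" already present; 8 new (t, t, t, t, a, a, a, a)
  "xttxtxx" → prefix "xt" already present; 5 new (t, x, t, x, x)
  "ttx" → 3 new (t, t, x)
  "xaxatt" → prefix "x" already present; 5 new (a, x, a, t, t)
  "aaxtxxtx" → prefix "aax" already present; 5 new (t, x, x, t, x)
  "xttxa" → prefix "xttx" already present; 1 new (a)
  "xttxtataxt" → prefix "xttxt" already present; 5 new (a, t, a, x, t)
  "xttxtataxx" → prefix "xttxtatax" already present; 1 new (x)
  "xttxtxxt" → prefix "xttxtxx" already present; 1 new (t)
  "aaxttx" → prefix "aaxt" already present; 2 new (t, x)
  "xttxaa" → prefix "xttxa" already present; 1 new (a)
  "xttxtxxxat" → prefix "xttxtxx" already present; 3 new (x, a, t)
Total nodes = 3 + 10 + 4 + 0 + 8 + 5 + 3 + 5 + 5 + 1 + 5 + 1 + 1 + 2 + 1 + 3 = 57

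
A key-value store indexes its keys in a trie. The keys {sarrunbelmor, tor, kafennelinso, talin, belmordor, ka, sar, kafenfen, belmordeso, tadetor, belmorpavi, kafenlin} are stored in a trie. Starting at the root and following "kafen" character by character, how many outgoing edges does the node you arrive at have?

3

Follow the path "kafen" to its node, then look at its outgoing edges.
Distinct next characters after "kafen": f, l, n.
That node has 3 child edges.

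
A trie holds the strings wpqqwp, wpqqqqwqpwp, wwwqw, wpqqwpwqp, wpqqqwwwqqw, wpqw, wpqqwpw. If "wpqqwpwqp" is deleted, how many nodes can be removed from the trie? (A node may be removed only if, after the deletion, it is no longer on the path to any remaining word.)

2

A node on "wpqqwpwqp"'s path can go only if nothing else ends at it or branches off below it.
The suffix "qp" (2 nodes) is used only by "wpqqwpwqp"; "wpqqwpw" is itself a stored word, so pruning stops there.
Nodes removed: 2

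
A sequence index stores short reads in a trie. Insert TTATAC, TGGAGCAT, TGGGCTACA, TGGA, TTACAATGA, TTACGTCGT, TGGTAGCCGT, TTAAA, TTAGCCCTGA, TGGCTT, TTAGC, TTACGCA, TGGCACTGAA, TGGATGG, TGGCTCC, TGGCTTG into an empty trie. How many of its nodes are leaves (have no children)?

13

Leaves are exactly the stored words that no other stored word extends.
Those words: "TGGAGCAT", "TGGATGG", "TGGCACTGAA", "TGGCTCC", "TGGCTTG", "TGGGCTACA", "TGGTAGCCGT", "TTAAA", "TTACAATGA", "TTACGCA", "TTACGTCGT", "TTAGCCCTGA", "TTATAC"
Leaf count: 13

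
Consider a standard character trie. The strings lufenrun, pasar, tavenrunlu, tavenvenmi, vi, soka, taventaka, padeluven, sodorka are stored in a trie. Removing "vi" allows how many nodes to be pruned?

Walk "vi" from the leaf back toward the root, removing each node that no remaining word uses.
No other word shares any prefix with "vi", so all 2 of its nodes go.
Nodes removed: 2

2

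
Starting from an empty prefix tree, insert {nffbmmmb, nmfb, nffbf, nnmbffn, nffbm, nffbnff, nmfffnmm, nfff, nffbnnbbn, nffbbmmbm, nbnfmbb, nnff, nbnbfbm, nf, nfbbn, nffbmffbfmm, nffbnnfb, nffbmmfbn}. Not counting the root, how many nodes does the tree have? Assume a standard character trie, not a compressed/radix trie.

Insert word by word; a character creates a node only if that edge doesn't already exist:
  "nffbmmmb" → 8 new (n, f, f, b, m, m, m, b)
  "nmfb" → prefix "n" already present; 3 new (m, f, b)
  "nffbf" → prefix "nffb" already present; 1 new (f)
  "nnmbffn" → prefix "n" already present; 6 new (n, m, b, f, f, n)
  "nffbm" → prefix "nffbm" already present; 0 new (none)
  "nffbnff" → prefix "nffb" already present; 3 new (n, f, f)
  "nmfffnmm" → prefix "nmf" already present; 5 new (f, f, n, m, m)
  "nfff" → prefix "nff" already present; 1 new (f)
  "nffbnnbbn" → prefix "nffbn" already present; 4 new (n, b, b, n)
  "nffbbmmbm" → prefix "nffb" already present; 5 new (b, m, m, b, m)
  "nbnfmbb" → prefix "n" already present; 6 new (b, n, f, m, b, b)
  "nnff" → prefix "nn" already present; 2 new (f, f)
  "nbnbfbm" → prefix "nbn" already present; 4 new (b, f, b, m)
  "nf" → prefix "nf" already present; 0 new (none)
  "nfbbn" → prefix "nf" already present; 3 new (b, b, n)
  "nffbmffbfmm" → prefix "nffbm" already present; 6 new (f, f, b, f, m, m)
  "nffbnnfb" → prefix "nffbnn" already present; 2 new (f, b)
  "nffbmmfbn" → prefix "nffbmm" already present; 3 new (f, b, n)
Total nodes = 8 + 3 + 1 + 6 + 0 + 3 + 5 + 1 + 4 + 5 + 6 + 2 + 4 + 0 + 3 + 6 + 2 + 3 = 62

62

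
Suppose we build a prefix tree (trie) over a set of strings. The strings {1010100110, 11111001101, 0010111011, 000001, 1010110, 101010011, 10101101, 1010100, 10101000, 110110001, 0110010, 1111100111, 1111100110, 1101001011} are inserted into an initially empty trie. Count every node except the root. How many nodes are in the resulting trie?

For each word, the new-node count is its length minus the longest prefix already in the trie:
  "1010100110" → 10 new (1, 0, 1, 0, 1, 0, 0, 1, 1, 0)
  "11111001101" → prefix "1" already present; 10 new (1, 1, 1, 1, 0, 0, 1, 1, 0, 1)
  "0010111011" → 10 new (0, 0, 1, 0, 1, 1, 1, 0, 1, 1)
  "000001" → prefix "00" already present; 4 new (0, 0, 0, 1)
  "1010110" → prefix "10101" already present; 2 new (1, 0)
  "101010011" → prefix "101010011" already present; 0 new (none)
  "10101101" → prefix "1010110" already present; 1 new (1)
  "1010100" → prefix "1010100" already present; 0 new (none)
  "10101000" → prefix "1010100" already present; 1 new (0)
  "110110001" → prefix "11" already present; 7 new (0, 1, 1, 0, 0, 0, 1)
  "0110010" → prefix "0" already present; 6 new (1, 1, 0, 0, 1, 0)
  "1111100111" → prefix "111110011" already present; 1 new (1)
  "1111100110" → prefix "1111100110" already present; 0 new (none)
  "1101001011" → prefix "1101" already present; 6 new (0, 0, 1, 0, 1, 1)
Total nodes = 10 + 10 + 10 + 4 + 2 + 0 + 1 + 0 + 1 + 7 + 6 + 1 + 0 + 6 = 58

58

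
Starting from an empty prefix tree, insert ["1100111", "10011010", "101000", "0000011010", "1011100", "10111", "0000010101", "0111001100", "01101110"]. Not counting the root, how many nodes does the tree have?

50

For each word, the new-node count is its length minus the longest prefix already in the trie:
  "1100111" → 7 new (1, 1, 0, 0, 1, 1, 1)
  "10011010" → prefix "1" already present; 7 new (0, 0, 1, 1, 0, 1, 0)
  "101000" → prefix "10" already present; 4 new (1, 0, 0, 0)
  "0000011010" → 10 new (0, 0, 0, 0, 0, 1, 1, 0, 1, 0)
  "1011100" → prefix "101" already present; 4 new (1, 1, 0, 0)
  "10111" → prefix "10111" already present; 0 new (none)
  "0000010101" → prefix "000001" already present; 4 new (0, 1, 0, 1)
  "0111001100" → prefix "0" already present; 9 new (1, 1, 1, 0, 0, 1, 1, 0, 0)
  "01101110" → prefix "011" already present; 5 new (0, 1, 1, 1, 0)
Total nodes = 7 + 7 + 4 + 10 + 4 + 0 + 4 + 9 + 5 = 50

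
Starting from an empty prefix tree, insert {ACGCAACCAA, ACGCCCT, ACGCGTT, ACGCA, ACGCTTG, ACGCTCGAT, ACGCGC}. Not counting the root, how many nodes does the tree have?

24

Insert word by word; a character creates a node only if that edge doesn't already exist:
  "ACGCAACCAA" → 10 new (A, C, G, C, A, A, C, C, A, A)
  "ACGCCCT" → prefix "ACGC" already present; 3 new (C, C, T)
  "ACGCGTT" → prefix "ACGC" already present; 3 new (G, T, T)
  "ACGCA" → prefix "ACGCA" already present; 0 new (none)
  "ACGCTTG" → prefix "ACGC" already present; 3 new (T, T, G)
  "ACGCTCGAT" → prefix "ACGCT" already present; 4 new (C, G, A, T)
  "ACGCGC" → prefix "ACGCG" already present; 1 new (C)
Total nodes = 10 + 3 + 3 + 0 + 3 + 4 + 1 = 24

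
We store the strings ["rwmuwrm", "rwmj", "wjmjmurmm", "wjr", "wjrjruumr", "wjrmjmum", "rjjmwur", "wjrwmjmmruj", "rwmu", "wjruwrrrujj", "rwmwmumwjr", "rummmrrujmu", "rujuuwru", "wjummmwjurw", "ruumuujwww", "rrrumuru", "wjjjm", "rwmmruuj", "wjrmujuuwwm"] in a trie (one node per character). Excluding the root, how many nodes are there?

113

Count nodes per top-level branch (shared prefixes stored once):
  'r'-branch (rjjmwur, rrrumuru, rujuuwru, rummmrrujmu, ruumuujwww, rwmj, rwmmruuj, rwmu, rwmuwrm, rwmwmumwjr): 57 nodes
  'w'-branch (wjjjm, wjmjmurmm, wjr, wjrjruumr, wjrmjmum, wjrmujuuwwm, wjruwrrrujj, wjrwmjmmruj, wjummmwjurw): 56 nodes
Sum: 113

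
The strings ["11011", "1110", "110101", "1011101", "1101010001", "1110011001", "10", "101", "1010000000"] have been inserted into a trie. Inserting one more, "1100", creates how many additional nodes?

1

"110" is already a path in the trie; the remaining "0" must be added.
So 4 − 3 = 1 new nodes.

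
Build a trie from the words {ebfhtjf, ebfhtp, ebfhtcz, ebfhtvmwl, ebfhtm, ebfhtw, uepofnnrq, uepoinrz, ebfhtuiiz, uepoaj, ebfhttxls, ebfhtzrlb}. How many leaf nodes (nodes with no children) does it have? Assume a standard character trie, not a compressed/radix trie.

12

Leaves are exactly the stored words that no other stored word extends.
Those words: "ebfhtcz", "ebfhtjf", "ebfhtm", "ebfhtp", "ebfhttxls", "ebfhtuiiz", "ebfhtvmwl", "ebfhtw", "ebfhtzrlb", "uepoaj", "uepofnnrq", "uepoinrz"
Leaf count: 12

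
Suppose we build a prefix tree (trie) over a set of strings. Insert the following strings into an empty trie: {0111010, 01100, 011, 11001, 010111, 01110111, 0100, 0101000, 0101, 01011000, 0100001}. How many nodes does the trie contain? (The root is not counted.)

Trie structure (* marks end of a word):
(root)
├─ 0
│  └─ 1
│     ├─ 0
│     │  ├─ 0 *
│     │  │  └─ 0
│     │  │     └─ 0
│     │  │        └─ 1 *
│     │  └─ 1 *
│     │     ├─ 0
│     │     │  └─ 0
│     │     │     └─ 0 *
│     │     └─ 1
│     │        ├─ 0
│     │        │  └─ 0
│     │        │     └─ 0 *
│     │        └─ 1 *
│     └─ 1 *
│        ├─ 0
│        │  └─ 0 *
│        └─ 1
│           └─ 0
│              └─ 1
│                 ├─ 0 *
│                 └─ 1
│                    └─ 1 *
└─ 1
   └─ 1
      └─ 0
         └─ 0
            └─ 1 *
Counting every labelled node above: 30.

30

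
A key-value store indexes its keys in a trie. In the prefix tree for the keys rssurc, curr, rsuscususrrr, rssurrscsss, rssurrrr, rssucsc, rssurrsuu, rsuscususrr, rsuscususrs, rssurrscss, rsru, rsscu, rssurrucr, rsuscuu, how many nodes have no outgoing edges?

12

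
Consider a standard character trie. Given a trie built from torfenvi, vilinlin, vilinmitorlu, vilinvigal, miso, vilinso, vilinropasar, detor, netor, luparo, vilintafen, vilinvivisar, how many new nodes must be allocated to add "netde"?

"net" is already a path in the trie; the remaining "de" must be added.
Each of the 2 remaining characters creates one node.

2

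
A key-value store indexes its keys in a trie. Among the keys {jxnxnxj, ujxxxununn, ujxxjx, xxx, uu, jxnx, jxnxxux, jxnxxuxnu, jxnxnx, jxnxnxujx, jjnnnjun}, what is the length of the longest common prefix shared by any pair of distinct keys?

Look for the deepest trie node that still has at least two words in its subtree.
"jxnxxux" and "jxnxxuxnu" agree on "jxnxxux" (7 characters) before diverging; nothing deeper is shared.
Longest shared-prefix length: 7

7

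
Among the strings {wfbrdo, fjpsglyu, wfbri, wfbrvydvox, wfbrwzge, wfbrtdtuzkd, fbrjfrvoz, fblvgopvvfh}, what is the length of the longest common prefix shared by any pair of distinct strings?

Look for the deepest trie node that still has at least two words in its subtree.
e.g. "wfbrdo" and "wfbri" share the prefix "wfbr" of length 4; no pair shares a longer one.
Longest shared-prefix length: 4

4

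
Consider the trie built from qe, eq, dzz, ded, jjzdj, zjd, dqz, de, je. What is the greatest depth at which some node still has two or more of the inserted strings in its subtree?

Look for the deepest trie node that still has at least two words in its subtree.
"de" and "ded" agree on "de" (2 characters) before diverging; nothing deeper is shared.
Longest shared-prefix length: 2

2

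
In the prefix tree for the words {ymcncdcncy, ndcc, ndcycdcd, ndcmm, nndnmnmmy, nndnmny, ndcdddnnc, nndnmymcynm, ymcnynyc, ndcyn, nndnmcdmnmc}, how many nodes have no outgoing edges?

11

A leaf is a node with no children — equivalently, the end of a word that is not a proper prefix of any other stored word.
Those words: "ndcc", "ndcdddnnc", "ndcmm", "ndcycdcd", "ndcyn", "nndnmcdmnmc", "nndnmnmmy", "nndnmny", "nndnmymcynm", "ymcncdcncy", "ymcnynyc"
Leaf count: 11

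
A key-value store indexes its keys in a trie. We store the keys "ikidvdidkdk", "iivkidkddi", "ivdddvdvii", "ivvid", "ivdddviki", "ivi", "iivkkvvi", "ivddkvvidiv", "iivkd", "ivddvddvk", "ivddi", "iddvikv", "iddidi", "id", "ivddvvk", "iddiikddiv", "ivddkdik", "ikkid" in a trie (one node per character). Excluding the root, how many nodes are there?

Trace insertions, counting only characters that open a new branch:
  "ikidvdidkdk" → 11 new (i, k, i, d, v, d, i, d, k, d, k)
  "iivkidkddi" → prefix "i" already present; 9 new (i, v, k, i, d, k, d, d, i)
  "ivdddvdvii" → prefix "i" already present; 9 new (v, d, d, d, v, d, v, i, i)
  "ivvid" → prefix "iv" already present; 3 new (v, i, d)
  "ivdddviki" → prefix "ivdddv" already present; 3 new (i, k, i)
  "ivi" → prefix "iv" already present; 1 new (i)
  "iivkkvvi" → prefix "iivk" already present; 4 new (k, v, v, i)
  "ivddkvvidiv" → prefix "ivdd" already present; 7 new (k, v, v, i, d, i, v)
  "iivkd" → prefix "iivk" already present; 1 new (d)
  "ivddvddvk" → prefix "ivdd" already present; 5 new (v, d, d, v, k)
  "ivddi" → prefix "ivdd" already present; 1 new (i)
  "iddvikv" → prefix "i" already present; 6 new (d, d, v, i, k, v)
  "iddidi" → prefix "idd" already present; 3 new (i, d, i)
  "id" → prefix "id" already present; 0 new (none)
  "ivddvvk" → prefix "ivddv" already present; 2 new (v, k)
  "iddiikddiv" → prefix "iddi" already present; 6 new (i, k, d, d, i, v)
  "ivddkdik" → prefix "ivddk" already present; 3 new (d, i, k)
  "ikkid" → prefix "ik" already present; 3 new (k, i, d)
Total nodes = 11 + 9 + 9 + 3 + 3 + 1 + 4 + 7 + 1 + 5 + 1 + 6 + 3 + 0 + 2 + 6 + 3 + 3 = 77

77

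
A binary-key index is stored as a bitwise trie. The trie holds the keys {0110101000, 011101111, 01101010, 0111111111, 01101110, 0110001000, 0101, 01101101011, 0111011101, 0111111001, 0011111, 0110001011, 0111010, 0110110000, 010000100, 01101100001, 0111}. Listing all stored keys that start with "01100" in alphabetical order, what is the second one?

0110001011

Filter for "01100…" and sort: "0110001000", "0110001011"
The 2nd is 0110001011.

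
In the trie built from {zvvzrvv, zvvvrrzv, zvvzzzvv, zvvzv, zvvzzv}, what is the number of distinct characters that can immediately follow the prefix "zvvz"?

3

The children of the "zvvz" node are the distinct next characters among strings starting with "zvvz".
Distinct next characters after "zvvz": r, v, z.
That node has 3 child edges.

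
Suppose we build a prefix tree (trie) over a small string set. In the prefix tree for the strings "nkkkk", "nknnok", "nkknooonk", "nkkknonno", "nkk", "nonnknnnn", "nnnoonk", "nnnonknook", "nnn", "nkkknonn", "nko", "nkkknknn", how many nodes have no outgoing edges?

A leaf is a node with no children — equivalently, the end of a word that is not a proper prefix of any other stored word.
Those words: "nkkkk", "nkkknknn", "nkkknonno", "nkknooonk", "nknnok", "nko", "nnnonknook", "nnnoonk", "nonnknnnn"
Leaf count: 9

9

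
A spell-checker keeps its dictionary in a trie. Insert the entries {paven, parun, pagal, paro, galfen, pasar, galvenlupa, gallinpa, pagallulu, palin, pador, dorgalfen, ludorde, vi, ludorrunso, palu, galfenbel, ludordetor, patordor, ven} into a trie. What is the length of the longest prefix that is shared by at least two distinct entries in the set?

7

Equivalently: take the maximum, over all pairs, of their longest common prefix length.
e.g. "ludorde" and "ludordetor" share the prefix "ludorde" of length 7; no pair shares a longer one.
Longest shared-prefix length: 7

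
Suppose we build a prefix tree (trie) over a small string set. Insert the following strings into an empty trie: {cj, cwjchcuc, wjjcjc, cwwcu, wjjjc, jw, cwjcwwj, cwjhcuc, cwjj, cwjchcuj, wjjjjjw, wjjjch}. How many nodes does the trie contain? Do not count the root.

35

Trie structure (* marks end of a word):
(root)
├─ c
│  ├─ j *
│  └─ w
│     ├─ j
│     │  ├─ c
│     │  │  ├─ h
│     │  │  │  └─ c
│     │  │  │     └─ u
│     │  │  │        ├─ c *
│     │  │  │        └─ j *
│     │  │  └─ w
│     │  │     └─ w
│     │  │        └─ j *
│     │  ├─ h
│     │  │  └─ c
│     │  │     └─ u
│     │  │        └─ c *
│     │  └─ j *
│     └─ w
│        └─ c
│           └─ u *
├─ j
│  └─ w *
└─ w
   └─ j
      └─ j
         ├─ c
         │  └─ j
         │     └─ c *
         └─ j
            ├─ c *
            │  └─ h *
            └─ j
               └─ j
                  └─ w *
Counting every labelled node above: 35.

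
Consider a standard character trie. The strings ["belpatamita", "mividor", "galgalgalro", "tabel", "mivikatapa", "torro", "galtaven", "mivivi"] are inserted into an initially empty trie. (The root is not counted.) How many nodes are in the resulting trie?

Insert word by word; a character creates a node only if that edge doesn't already exist:
  "belpatamita" → 11 new (b, e, l, p, a, t, a, m, i, t, a)
  "mividor" → 7 new (m, i, v, i, d, o, r)
  "galgalgalro" → 11 new (g, a, l, g, a, l, g, a, l, r, o)
  "tabel" → 5 new (t, a, b, e, l)
  "mivikatapa" → prefix "mivi" already present; 6 new (k, a, t, a, p, a)
  "torro" → prefix "t" already present; 4 new (o, r, r, o)
  "galtaven" → prefix "gal" already present; 5 new (t, a, v, e, n)
  "mivivi" → prefix "mivi" already present; 2 new (v, i)
Total nodes = 11 + 7 + 11 + 5 + 6 + 4 + 5 + 2 = 51

51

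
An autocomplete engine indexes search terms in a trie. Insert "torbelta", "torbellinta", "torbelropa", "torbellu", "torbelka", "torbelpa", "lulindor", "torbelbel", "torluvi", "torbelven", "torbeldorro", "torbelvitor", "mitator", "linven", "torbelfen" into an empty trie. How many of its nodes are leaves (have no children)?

A leaf is a node with no children — equivalently, the end of a word that is not a proper prefix of any other stored word.
Those words: "linven", "lulindor", "mitator", "torbelbel", "torbeldorro", "torbelfen", "torbelka", "torbellinta", "torbellu", "torbelpa", "torbelropa", "torbelta", "torbelven", "torbelvitor", "torluvi"
Leaf count: 15

15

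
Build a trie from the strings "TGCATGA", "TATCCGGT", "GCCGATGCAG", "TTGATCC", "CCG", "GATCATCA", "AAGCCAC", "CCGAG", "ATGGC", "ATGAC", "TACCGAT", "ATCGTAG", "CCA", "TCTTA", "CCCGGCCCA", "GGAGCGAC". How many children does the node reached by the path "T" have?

4

Follow the path "T" to its node, then look at its outgoing edges.
Distinct next characters after "T": A, C, G, T.
That node has 4 child edges.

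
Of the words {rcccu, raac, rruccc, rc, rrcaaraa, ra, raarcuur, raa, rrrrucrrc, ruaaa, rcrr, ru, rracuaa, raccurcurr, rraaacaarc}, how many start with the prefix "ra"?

Filter for entries beginning with "ra":
Words under "ra": ra, raa, raac, raarcuur, raccurcurr
Count: 5

5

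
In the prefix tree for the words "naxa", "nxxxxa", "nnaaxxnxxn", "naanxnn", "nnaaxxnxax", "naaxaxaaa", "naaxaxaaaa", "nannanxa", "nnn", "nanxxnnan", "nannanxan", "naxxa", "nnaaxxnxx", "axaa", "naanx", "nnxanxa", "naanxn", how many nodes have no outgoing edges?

12

Leaves are exactly the stored words that no other stored word extends.
Those words: "axaa", "naanxnn", "naaxaxaaaa", "nannanxan", "nanxxnnan", "naxa", "naxxa", "nnaaxxnxax", "nnaaxxnxxn", "nnn", "nnxanxa", "nxxxxa"
Leaf count: 12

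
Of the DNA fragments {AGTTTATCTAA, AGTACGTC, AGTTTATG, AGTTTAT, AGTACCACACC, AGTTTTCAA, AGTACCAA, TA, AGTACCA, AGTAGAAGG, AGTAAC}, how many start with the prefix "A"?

Filter for entries beginning with "A":
Words under "A": AGTAAC, AGTACCA, AGTACCAA, AGTACCACACC, AGTACGTC, AGTAGAAGG, AGTTTAT, AGTTTATCTAA, AGTTTATG, AGTTTTCAA
Count: 10

10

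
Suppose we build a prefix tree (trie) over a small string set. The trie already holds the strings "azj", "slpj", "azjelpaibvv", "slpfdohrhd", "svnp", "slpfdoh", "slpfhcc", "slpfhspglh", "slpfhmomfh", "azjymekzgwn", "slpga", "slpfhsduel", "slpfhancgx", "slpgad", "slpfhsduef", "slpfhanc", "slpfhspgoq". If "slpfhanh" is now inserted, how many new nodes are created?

1

"slpfhan" is already a path in the trie; the remaining "h" must be added.
Each of the 1 remaining characters creates one node.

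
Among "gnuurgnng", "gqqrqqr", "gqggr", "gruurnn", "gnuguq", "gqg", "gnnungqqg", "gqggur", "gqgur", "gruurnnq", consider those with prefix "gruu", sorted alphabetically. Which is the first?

Words with prefix "gruu", in lexicographic order: "gruurnn", "gruurnnq"
The 1st is gruurnn.

gruurnn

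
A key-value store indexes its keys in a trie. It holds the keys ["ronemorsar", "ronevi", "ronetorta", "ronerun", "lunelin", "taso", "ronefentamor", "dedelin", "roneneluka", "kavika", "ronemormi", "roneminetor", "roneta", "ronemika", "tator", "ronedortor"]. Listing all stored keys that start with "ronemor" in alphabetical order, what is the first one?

Filter for "ronemor…" and sort: "ronemormi", "ronemorsar"
Position 1: ronemormi

ronemormi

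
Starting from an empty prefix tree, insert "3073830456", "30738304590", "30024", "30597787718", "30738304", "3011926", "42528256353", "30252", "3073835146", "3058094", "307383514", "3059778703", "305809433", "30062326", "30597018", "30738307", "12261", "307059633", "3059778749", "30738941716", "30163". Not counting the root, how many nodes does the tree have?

Trace insertions, counting only characters that open a new branch:
  "3073830456" → 10 new (3, 0, 7, 3, 8, 3, 0, 4, 5, 6)
  "30738304590" → prefix "307383045" already present; 2 new (9, 0)
  "30024" → prefix "30" already present; 3 new (0, 2, 4)
  "30597787718" → prefix "30" already present; 9 new (5, 9, 7, 7, 8, 7, 7, 1, 8)
  "30738304" → prefix "30738304" already present; 0 new (none)
  "3011926" → prefix "30" already present; 5 new (1, 1, 9, 2, 6)
  "42528256353" → 11 new (4, 2, 5, 2, 8, 2, 5, 6, 3, 5, 3)
  "30252" → prefix "30" already present; 3 new (2, 5, 2)
  "3073835146" → prefix "307383" already present; 4 new (5, 1, 4, 6)
  "3058094" → prefix "305" already present; 4 new (8, 0, 9, 4)
  "307383514" → prefix "307383514" already present; 0 new (none)
  "3059778703" → prefix "30597787" already present; 2 new (0, 3)
  "305809433" → prefix "3058094" already present; 2 new (3, 3)
  "30062326" → prefix "300" already present; 5 new (6, 2, 3, 2, 6)
  "30597018" → prefix "30597" already present; 3 new (0, 1, 8)
  "30738307" → prefix "3073830" already present; 1 new (7)
  "12261" → 5 new (1, 2, 2, 6, 1)
  "307059633" → prefix "307" already present; 6 new (0, 5, 9, 6, 3, 3)
  "3059778749" → prefix "30597787" already present; 2 new (4, 9)
  "30738941716" → prefix "30738" already present; 6 new (9, 4, 1, 7, 1, 6)
  "30163" → prefix "301" already present; 2 new (6, 3)
Total nodes = 10 + 2 + 3 + 9 + 0 + 5 + 11 + 3 + 4 + 4 + 0 + 2 + 2 + 5 + 3 + 1 + 5 + 6 + 2 + 6 + 2 = 85

85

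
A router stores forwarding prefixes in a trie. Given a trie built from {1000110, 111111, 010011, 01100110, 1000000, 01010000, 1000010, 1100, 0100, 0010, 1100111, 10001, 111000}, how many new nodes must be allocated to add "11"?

"11" is already a full path in the trie; only an end-marker is added.
No new nodes are needed: 0.

0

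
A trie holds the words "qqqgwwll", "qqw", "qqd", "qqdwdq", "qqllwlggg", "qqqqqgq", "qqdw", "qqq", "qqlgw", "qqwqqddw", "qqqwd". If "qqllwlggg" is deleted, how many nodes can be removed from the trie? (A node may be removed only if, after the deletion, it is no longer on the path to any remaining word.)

6

A node on "qqllwlggg"'s path can go only if nothing else ends at it or branches off below it.
The suffix "lwlggg" (6 nodes) is used only by "qqllwlggg"; the node for "qql" still has the child "g", so pruning stops there.
Nodes removed: 6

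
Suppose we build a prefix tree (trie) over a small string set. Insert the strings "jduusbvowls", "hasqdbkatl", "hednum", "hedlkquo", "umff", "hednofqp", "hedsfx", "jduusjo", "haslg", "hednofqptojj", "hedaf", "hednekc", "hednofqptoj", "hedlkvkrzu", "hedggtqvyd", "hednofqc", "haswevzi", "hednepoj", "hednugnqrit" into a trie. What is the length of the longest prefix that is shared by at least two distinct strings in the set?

11

The deepest shared node is where two words last agree before diverging.
e.g. "hednofqptoj" and "hednofqptojj" share the prefix "hednofqptoj" of length 11; no pair shares a longer one.
Longest shared-prefix length: 11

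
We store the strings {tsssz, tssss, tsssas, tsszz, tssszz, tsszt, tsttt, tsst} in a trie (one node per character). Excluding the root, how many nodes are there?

Insert word by word; a character creates a node only if that edge doesn't already exist:
  "tsssz" → 5 new (t, s, s, s, z)
  "tssss" → prefix "tsss" already present; 1 new (s)
  "tsssas" → prefix "tsss" already present; 2 new (a, s)
  "tsszz" → prefix "tss" already present; 2 new (z, z)
  "tssszz" → prefix "tsssz" already present; 1 new (z)
  "tsszt" → prefix "tssz" already present; 1 new (t)
  "tsttt" → prefix "ts" already present; 3 new (t, t, t)
  "tsst" → prefix "tss" already present; 1 new (t)
Total nodes = 5 + 1 + 2 + 2 + 1 + 1 + 3 + 1 = 16

16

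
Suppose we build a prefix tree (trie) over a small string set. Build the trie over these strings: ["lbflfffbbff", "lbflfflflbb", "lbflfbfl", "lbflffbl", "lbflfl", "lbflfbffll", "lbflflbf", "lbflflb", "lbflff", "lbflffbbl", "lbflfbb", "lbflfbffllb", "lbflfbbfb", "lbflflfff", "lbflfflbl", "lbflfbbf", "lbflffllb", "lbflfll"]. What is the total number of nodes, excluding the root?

41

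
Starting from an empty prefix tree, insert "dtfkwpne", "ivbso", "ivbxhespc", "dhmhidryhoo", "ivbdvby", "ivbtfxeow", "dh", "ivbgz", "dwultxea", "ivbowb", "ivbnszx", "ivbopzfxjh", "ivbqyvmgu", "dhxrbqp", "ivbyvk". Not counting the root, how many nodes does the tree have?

Count nodes per top-level branch (shared prefixes stored once):
  'd'-branch (dh, dhmhidryhoo, dhxrbqp, dtfkwpne, dwultxea): 30 nodes
  'i'-branch (ivbdvby, ivbgz, ivbnszx, ivbopzfxjh, ivbowb, ivbqyvmgu, ivbso, ivbtfxeow, ivbxhespc, ivbyvk): 45 nodes
Sum: 75

75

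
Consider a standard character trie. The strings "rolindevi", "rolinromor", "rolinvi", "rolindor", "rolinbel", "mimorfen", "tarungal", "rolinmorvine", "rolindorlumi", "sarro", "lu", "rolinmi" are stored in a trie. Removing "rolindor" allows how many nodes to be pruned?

0

A node on "rolindor"'s path can go only if nothing else ends at it or branches off below it.
Every node on "rolindor" is still needed (e.g. by "rolindorlumi"), so nothing is freed.
Nodes removed: 0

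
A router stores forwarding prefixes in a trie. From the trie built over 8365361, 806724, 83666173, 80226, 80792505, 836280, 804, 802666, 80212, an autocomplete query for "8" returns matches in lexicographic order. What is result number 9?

83666173

Filter for "8…" and sort: "80212", "80226", "802666", "804", "806724", "80792505", "836280", "8365361", "83666173"
Position 9: 83666173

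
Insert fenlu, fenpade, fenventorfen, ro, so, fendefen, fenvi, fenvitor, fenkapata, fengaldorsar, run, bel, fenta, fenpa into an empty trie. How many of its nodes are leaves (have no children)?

12

A leaf is a node with no children — equivalently, the end of a word that is not a proper prefix of any other stored word.
Those words: "bel", "fendefen", "fengaldorsar", "fenkapata", "fenlu", "fenpade", "fenta", "fenventorfen", "fenvitor", "ro", "run", "so"
Leaf count: 12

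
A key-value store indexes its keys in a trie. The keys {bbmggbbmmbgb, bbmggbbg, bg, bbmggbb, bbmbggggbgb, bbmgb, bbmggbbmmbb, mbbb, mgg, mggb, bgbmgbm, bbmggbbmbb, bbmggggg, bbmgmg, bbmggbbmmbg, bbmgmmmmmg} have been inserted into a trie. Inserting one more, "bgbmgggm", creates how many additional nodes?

3

Walking "bgbmgggm" from the root, the first 5 characters ("bgbmg") follow existing edges; "g" is the first miss.
Each of the 3 remaining characters creates one node.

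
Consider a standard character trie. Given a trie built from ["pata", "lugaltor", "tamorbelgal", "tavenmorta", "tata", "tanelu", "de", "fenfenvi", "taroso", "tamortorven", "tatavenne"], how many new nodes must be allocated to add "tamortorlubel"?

5

"tamortor" is already a path in the trie; the remaining "lubel" must be added.
New nodes needed: |"tamortorlubel"| − 8 = 13 − 8 = 5.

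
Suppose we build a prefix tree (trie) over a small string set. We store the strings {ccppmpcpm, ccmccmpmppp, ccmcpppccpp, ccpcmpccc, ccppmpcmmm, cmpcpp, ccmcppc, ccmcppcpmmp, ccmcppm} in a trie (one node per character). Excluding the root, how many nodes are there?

Insert word by word; a character creates a node only if that edge doesn't already exist:
  "ccppmpcpm" → 9 new (c, c, p, p, m, p, c, p, m)
  "ccmccmpmppp" → prefix "cc" already present; 9 new (m, c, c, m, p, m, p, p, p)
  "ccmcpppccpp" → prefix "ccmc" already present; 7 new (p, p, p, c, c, p, p)
  "ccpcmpccc" → prefix "ccp" already present; 6 new (c, m, p, c, c, c)
  "ccppmpcmmm" → prefix "ccppmpc" already present; 3 new (m, m, m)
  "cmpcpp" → prefix "c" already present; 5 new (m, p, c, p, p)
  "ccmcppc" → prefix "ccmcpp" already present; 1 new (c)
  "ccmcppcpmmp" → prefix "ccmcppc" already present; 4 new (p, m, m, p)
  "ccmcppm" → prefix "ccmcpp" already present; 1 new (m)
Total nodes = 9 + 9 + 7 + 6 + 3 + 5 + 1 + 4 + 1 = 45

45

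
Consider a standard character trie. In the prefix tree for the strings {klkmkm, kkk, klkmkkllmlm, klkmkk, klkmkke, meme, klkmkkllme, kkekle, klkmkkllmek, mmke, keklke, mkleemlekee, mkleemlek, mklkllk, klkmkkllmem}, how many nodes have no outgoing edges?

12

A leaf is a node with no children — equivalently, the end of a word that is not a proper prefix of any other stored word.
Those words: "keklke", "kkekle", "kkk", "klkmkke", "klkmkkllmek", "klkmkkllmem", "klkmkkllmlm", "klkmkm", "meme", "mkleemlekee", "mklkllk", "mmke"
Leaf count: 12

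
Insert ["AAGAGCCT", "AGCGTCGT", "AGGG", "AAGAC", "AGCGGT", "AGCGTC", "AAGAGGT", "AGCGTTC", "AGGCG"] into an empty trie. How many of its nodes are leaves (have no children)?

A leaf is a node with no children — equivalently, the end of a word that is not a proper prefix of any other stored word.
Those words: "AAGAC", "AAGAGCCT", "AAGAGGT", "AGCGGT", "AGCGTCGT", "AGCGTTC", "AGGCG", "AGGG"
Leaf count: 8

8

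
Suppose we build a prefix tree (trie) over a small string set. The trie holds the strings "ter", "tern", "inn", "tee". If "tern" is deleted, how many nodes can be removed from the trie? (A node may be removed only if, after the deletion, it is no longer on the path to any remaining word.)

1

After clearing the end-marker at "tern", prune upward until reaching a node still needed by another word.
The suffix "n" (1 node) is used only by "tern"; "ter" is itself a stored word, so pruning stops there.
Nodes removed: 1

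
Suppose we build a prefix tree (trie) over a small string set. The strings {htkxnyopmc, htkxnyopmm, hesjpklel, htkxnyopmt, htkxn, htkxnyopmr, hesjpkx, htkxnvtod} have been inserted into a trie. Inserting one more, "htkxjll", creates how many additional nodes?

3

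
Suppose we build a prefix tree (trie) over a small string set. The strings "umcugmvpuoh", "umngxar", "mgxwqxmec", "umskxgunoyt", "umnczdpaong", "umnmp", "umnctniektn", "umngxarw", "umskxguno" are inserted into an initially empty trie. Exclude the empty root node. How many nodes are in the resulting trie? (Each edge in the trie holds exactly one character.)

52

Trace insertions, counting only characters that open a new branch:
  "umcugmvpuoh" → 11 new (u, m, c, u, g, m, v, p, u, o, h)
  "umngxar" → prefix "um" already present; 5 new (n, g, x, a, r)
  "mgxwqxmec" → 9 new (m, g, x, w, q, x, m, e, c)
  "umskxgunoyt" → prefix "um" already present; 9 new (s, k, x, g, u, n, o, y, t)
  "umnczdpaong" → prefix "umn" already present; 8 new (c, z, d, p, a, o, n, g)
  "umnmp" → prefix "umn" already present; 2 new (m, p)
  "umnctniektn" → prefix "umnc" already present; 7 new (t, n, i, e, k, t, n)
  "umngxarw" → prefix "umngxar" already present; 1 new (w)
  "umskxguno" → prefix "umskxguno" already present; 0 new (none)
Total nodes = 11 + 5 + 9 + 9 + 8 + 2 + 7 + 1 + 0 = 52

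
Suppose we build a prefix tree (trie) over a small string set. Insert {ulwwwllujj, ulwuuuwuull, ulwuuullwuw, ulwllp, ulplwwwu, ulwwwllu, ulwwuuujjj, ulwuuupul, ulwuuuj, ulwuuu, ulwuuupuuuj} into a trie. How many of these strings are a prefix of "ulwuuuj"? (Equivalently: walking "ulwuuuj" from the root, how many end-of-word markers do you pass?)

2

Walk "ulwuuuj" from the root; an end-of-word marker is hit whenever a stored word is a prefix of "ulwuuuj".
Prefixes of the query that are stored words: "ulwuuu", "ulwuuuj"
Count: 2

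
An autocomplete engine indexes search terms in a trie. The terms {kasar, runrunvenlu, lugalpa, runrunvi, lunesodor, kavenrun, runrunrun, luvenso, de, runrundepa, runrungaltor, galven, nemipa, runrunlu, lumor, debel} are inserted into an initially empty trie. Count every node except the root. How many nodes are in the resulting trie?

Insert word by word; a character creates a node only if that edge doesn't already exist:
  "kasar" → 5 new (k, a, s, a, r)
  "runrunvenlu" → 11 new (r, u, n, r, u, n, v, e, n, l, u)
  "lugalpa" → 7 new (l, u, g, a, l, p, a)
  "runrunvi" → prefix "runrunv" already present; 1 new (i)
  "lunesodor" → prefix "lu" already present; 7 new (n, e, s, o, d, o, r)
  "kavenrun" → prefix "ka" already present; 6 new (v, e, n, r, u, n)
  "runrunrun" → prefix "runrun" already present; 3 new (r, u, n)
  "luvenso" → prefix "lu" already present; 5 new (v, e, n, s, o)
  "de" → 2 new (d, e)
  "runrundepa" → prefix "runrun" already present; 4 new (d, e, p, a)
  "runrungaltor" → prefix "runrun" already present; 6 new (g, a, l, t, o, r)
  "galven" → 6 new (g, a, l, v, e, n)
  "nemipa" → 6 new (n, e, m, i, p, a)
  "runrunlu" → prefix "runrun" already present; 2 new (l, u)
  "lumor" → prefix "lu" already present; 3 new (m, o, r)
  "debel" → prefix "de" already present; 3 new (b, e, l)
Total nodes = 5 + 11 + 7 + 1 + 7 + 6 + 3 + 5 + 2 + 4 + 6 + 6 + 6 + 2 + 3 + 3 = 77

77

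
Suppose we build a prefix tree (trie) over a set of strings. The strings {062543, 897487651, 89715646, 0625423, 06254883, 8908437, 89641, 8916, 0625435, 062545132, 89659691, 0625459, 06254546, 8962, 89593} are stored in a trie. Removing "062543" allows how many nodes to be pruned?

After clearing the end-marker at "062543", prune upward until reaching a node still needed by another word.
Every node on "062543" is still needed (e.g. by "0625435"), so nothing is freed.
Nodes removed: 0

0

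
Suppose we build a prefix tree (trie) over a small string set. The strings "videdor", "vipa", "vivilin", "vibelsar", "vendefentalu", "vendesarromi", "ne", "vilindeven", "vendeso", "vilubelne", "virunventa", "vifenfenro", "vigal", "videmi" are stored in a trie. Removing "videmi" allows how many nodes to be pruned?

After clearing the end-marker at "videmi", prune upward until reaching a node still needed by another word.
The suffix "mi" (2 nodes) is used only by "videmi"; the node for "vide" still has the child "d", so pruning stops there.
Nodes removed: 2

2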